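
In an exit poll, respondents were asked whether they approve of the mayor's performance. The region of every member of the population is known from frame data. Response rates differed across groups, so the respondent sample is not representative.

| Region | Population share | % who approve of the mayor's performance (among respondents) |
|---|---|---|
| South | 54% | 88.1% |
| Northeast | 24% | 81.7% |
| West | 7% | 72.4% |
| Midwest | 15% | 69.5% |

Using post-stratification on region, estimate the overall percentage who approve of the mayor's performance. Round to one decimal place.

Weight each group's respondent value by its population share:
  South: 0.54 × 88.1 = 47.574
  Northeast: 0.24 × 81.7 = 19.608
  West: 0.07 × 72.4 = 5.068
  Midwest: 0.15 × 69.5 = 10.425
Post-stratified estimate = 82.675 → 82.7%.

82.7%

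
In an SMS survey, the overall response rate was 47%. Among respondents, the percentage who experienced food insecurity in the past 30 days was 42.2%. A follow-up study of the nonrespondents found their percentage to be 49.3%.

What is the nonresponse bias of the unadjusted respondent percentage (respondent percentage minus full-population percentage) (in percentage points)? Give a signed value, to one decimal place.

Nonresponse fraction = 1 − 0.47 = 0.53.
Bias = (nonresponse fraction) × (respondent percentage − nonrespondent percentage)
     = 0.53 × (42.2 − 49.3) = 0.53 × -7.1 = -3.763.

-3.8 percentage points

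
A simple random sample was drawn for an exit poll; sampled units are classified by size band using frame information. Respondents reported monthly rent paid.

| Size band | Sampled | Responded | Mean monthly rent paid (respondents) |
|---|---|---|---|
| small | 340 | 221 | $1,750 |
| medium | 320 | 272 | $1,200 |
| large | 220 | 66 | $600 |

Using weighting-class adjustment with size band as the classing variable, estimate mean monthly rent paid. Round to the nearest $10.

Response rates by class: small 221/340 = 65%, medium 272/320 = 85%, large 66/220 = 30%.
Inverse-response-rate weighting restores each class to its sampled count, so class totals weight by n_sampled:
  small: 340 × 1750 = 595,000
  medium: 320 × 1200 = 384,000
  large: 220 × 600 = 132,000
Adjusted estimate = 1,111,000 / 880 = 1262.5 → $1,260.

$1,260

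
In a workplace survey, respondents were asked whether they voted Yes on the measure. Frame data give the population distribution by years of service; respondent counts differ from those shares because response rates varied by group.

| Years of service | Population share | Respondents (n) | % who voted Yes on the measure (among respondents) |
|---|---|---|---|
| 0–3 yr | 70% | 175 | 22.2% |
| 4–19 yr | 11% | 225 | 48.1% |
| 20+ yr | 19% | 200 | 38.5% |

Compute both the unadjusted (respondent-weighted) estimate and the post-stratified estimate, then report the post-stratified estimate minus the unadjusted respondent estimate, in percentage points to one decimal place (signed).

Naive respondent-only estimate (weights = respondent counts):
  (175/600)×22.2 + (225/600)×48.1 + (200/600)×38.5 = 37.3458%
Reweighting by population years of service shares:
  0.7×22.2 + 0.11×48.1 + 0.19×38.5 = 28.146%
Difference = 28.146 − 37.3458 = -9.1998 pp.

-9.2 percentage points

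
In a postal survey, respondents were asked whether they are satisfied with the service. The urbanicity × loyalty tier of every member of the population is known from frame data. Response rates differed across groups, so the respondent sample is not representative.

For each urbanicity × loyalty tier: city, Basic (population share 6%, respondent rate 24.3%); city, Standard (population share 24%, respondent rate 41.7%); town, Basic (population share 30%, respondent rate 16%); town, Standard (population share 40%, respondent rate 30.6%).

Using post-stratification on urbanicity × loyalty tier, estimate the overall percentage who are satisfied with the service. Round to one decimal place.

Each cell contributes population-share × respondent value:
  city, Basic: 0.06 × 24.3 = 1.458
  city, Standard: 0.24 × 41.7 = 10.008
  town, Basic: 0.3 × 16 = 4.8
  town, Standard: 0.4 × 30.6 = 12.24
Post-stratified estimate = 28.506 → 28.5%.

28.5%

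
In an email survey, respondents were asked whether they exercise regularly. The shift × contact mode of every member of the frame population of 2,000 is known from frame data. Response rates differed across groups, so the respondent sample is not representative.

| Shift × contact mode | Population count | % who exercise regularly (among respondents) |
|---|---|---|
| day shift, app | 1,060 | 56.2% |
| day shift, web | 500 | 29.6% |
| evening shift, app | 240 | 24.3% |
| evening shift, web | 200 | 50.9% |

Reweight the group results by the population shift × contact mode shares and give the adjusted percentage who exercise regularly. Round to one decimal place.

45.2%

Weight each group's respondent value by its population share:
  day shift, app: (1,060/2,000) × 56.2 = 29.786
  day shift, web: (500/2,000) × 29.6 = 7.4
  evening shift, app: (240/2,000) × 24.3 = 2.916
  evening shift, web: (200/2,000) × 50.9 = 5.09
Post-stratified estimate = 45.192 → 45.2%.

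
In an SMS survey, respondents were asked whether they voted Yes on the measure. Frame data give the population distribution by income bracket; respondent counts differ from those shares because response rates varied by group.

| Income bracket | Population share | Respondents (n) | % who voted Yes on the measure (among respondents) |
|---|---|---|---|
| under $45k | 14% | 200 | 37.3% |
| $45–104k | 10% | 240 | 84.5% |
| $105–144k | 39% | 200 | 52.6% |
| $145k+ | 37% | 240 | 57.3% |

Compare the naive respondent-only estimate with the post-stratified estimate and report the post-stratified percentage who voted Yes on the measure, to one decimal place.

55.4%

Naive respondent-only estimate (weights = respondent counts):
  (200/880)×37.3 + (240/880)×84.5 + (200/880)×52.6 + (240/880)×57.3 = 59.1045%
Post-stratified estimate weights by population shares:
  0.14×37.3 + 0.1×84.5 + 0.39×52.6 + 0.37×57.3 = 55.387%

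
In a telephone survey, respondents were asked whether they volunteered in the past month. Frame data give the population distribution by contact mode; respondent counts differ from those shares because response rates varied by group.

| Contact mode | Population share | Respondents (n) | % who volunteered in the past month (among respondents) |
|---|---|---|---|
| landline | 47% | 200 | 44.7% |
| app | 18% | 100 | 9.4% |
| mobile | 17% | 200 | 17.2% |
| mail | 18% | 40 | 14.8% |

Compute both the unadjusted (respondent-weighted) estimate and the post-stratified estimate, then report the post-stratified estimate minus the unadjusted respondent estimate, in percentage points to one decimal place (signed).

+2.5 percentage points

Without adjustment, the pooled respondent share is:
  (200/540)×44.7 + (100/540)×9.4 + (200/540)×17.2 + (40/540)×14.8 = 25.763%
Post-stratifying to population shares instead:
  0.47×44.7 + 0.18×9.4 + 0.17×17.2 + 0.18×14.8 = 28.289%
Difference = 28.289 − 25.763 = 2.526 pp.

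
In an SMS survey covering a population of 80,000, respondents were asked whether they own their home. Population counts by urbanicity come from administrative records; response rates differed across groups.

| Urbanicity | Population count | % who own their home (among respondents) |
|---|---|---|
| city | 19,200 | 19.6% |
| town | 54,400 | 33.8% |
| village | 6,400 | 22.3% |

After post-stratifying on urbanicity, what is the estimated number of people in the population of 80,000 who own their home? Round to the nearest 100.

Each cell contributes its population count × the respondent rate:
  city: 19,200 × 19.6% = 3763.2
  town: 54,400 × 33.8% = 18387.2
  village: 6,400 × 22.3% = 1427.2
Estimated total = 23577.6 → 23,600.

23,600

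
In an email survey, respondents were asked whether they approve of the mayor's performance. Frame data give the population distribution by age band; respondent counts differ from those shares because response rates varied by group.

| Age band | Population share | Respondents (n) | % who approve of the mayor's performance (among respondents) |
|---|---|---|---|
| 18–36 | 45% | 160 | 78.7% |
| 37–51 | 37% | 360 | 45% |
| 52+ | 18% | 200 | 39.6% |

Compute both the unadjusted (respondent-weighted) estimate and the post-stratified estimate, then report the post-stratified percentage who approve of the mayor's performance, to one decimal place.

59.2%

Naive respondent-only estimate (weights = respondent counts):
  (160/720)×78.7 + (360/720)×45 + (200/720)×39.6 = 50.9889%
Post-stratifying to population shares instead:
  0.45×78.7 + 0.37×45 + 0.18×39.6 = 59.193%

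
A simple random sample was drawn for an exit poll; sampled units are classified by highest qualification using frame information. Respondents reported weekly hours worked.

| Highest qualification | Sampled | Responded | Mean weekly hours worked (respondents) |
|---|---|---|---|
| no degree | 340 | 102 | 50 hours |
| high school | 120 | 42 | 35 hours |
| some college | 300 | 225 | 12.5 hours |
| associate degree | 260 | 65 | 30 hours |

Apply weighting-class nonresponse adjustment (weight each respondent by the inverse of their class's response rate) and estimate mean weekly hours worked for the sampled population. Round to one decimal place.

Response rates by class: no degree 102/340 = 30%, high school 42/120 = 35%, some college 225/300 = 75%, associate degree 65/260 = 25%.
Each respondent's weight = sampled/responded in their class; summing within a class gives n_sampled, so:
  no degree: 340 × 50 = 17,000
  high school: 120 × 35 = 4200
  some college: 300 × 12.5 = 3750
  associate degree: 260 × 30 = 7800
Adjusted estimate = 32,750 / 1,020 = 32.1078 → 32.1.

32.1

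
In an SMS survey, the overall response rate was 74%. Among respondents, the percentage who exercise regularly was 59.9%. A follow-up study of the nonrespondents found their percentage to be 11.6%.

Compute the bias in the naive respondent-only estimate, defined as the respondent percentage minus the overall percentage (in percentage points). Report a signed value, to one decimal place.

Nonresponse fraction = 1 − 0.74 = 0.26.
Bias = (nonresponse fraction) × (respondent percentage − nonrespondent percentage)
     = 0.26 × (59.9 − 11.6) = 0.26 × 48.3 = 12.558.

+12.6 percentage points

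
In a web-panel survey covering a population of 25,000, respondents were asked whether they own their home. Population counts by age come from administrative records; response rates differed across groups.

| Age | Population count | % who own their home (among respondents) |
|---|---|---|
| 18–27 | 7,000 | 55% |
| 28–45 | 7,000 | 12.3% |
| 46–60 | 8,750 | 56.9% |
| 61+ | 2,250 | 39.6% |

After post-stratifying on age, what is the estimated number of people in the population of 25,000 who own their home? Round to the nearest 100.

10,600

Apply each group's respondent rate to its population count:
  18–27: 7,000 × 55% = 3850
  28–45: 7,000 × 12.3% = 861
  46–60: 8,750 × 56.9% = 4978.75
  61+: 2,250 × 39.6% = 891
Estimated total = 10580.8 → 10,600.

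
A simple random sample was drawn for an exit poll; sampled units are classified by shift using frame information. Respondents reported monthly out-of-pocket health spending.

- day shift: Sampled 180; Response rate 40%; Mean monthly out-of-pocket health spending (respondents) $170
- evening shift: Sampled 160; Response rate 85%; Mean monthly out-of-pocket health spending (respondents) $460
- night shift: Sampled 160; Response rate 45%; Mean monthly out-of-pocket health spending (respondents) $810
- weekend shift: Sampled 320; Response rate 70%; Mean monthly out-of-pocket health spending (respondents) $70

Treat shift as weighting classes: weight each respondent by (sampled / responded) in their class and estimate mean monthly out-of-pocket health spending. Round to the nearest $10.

$310

Each respondent's weight = sampled/responded in their class; summing within a class gives n_sampled, so:
  day shift: 180 × 170 = 30,600
  evening shift: 160 × 460 = 73,600
  night shift: 160 × 810 = 129,600
  weekend shift: 320 × 70 = 22,400
Adjusted estimate = 256,200 / 820 = 312.439 → $310.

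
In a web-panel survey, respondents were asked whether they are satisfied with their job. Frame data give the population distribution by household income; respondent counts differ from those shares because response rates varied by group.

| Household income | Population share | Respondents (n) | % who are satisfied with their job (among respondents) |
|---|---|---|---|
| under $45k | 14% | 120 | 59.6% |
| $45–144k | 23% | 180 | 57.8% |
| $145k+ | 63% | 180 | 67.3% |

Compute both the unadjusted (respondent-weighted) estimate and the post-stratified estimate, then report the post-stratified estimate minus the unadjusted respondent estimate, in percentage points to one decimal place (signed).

Without adjustment, the pooled respondent share is:
  (120/480)×59.6 + (180/480)×57.8 + (180/480)×67.3 = 61.8125%
Reweighting by population household income shares:
  0.14×59.6 + 0.23×57.8 + 0.63×67.3 = 64.037%
Difference = 64.037 − 61.8125 = 2.2245 pp.

+2.2 percentage points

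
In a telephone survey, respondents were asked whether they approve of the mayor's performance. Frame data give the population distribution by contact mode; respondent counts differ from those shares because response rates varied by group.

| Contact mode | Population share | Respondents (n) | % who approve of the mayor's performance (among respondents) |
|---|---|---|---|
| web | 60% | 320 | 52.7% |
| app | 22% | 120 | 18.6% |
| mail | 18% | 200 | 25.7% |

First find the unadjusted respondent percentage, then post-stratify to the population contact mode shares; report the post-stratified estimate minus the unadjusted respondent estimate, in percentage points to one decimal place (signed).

+2.5 percentage points

Unadjusted (pooled respondent) estimate weights by respondent counts:
  (320/640)×52.7 + (120/640)×18.6 + (200/640)×25.7 = 37.8687%
Post-stratifying to population shares instead:
  0.6×52.7 + 0.22×18.6 + 0.18×25.7 = 40.338%
Difference = 40.338 − 37.8687 = 2.4693 pp.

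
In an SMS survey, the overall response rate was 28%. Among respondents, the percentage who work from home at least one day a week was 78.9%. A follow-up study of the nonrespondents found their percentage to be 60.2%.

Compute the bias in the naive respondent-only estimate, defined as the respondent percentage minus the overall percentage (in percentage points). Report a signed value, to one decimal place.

+13.5 percentage points

Nonresponse fraction = 1 − 0.28 = 0.72.
Bias = (nonresponse fraction) × (respondent percentage − nonrespondent percentage)
     = 0.72 × (78.9 − 60.2) = 0.72 × 18.7 = 13.464.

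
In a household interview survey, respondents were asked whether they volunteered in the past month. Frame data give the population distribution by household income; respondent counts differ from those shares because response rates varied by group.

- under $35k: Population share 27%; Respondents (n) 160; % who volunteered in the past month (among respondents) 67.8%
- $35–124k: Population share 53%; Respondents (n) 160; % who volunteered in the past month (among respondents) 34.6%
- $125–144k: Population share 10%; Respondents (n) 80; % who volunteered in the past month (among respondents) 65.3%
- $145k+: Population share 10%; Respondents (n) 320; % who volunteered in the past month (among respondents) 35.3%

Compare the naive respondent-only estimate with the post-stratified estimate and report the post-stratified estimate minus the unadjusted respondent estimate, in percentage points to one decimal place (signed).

+1.0 percentage points

Without adjustment, the pooled respondent share is:
  (160/720)×67.8 + (160/720)×34.6 + (80/720)×65.3 + (320/720)×35.3 = 45.7%
Post-stratified estimate weights by population shares:
  0.27×67.8 + 0.53×34.6 + 0.1×65.3 + 0.1×35.3 = 46.704%
Difference = 46.704 − 45.7 = 1.004 pp.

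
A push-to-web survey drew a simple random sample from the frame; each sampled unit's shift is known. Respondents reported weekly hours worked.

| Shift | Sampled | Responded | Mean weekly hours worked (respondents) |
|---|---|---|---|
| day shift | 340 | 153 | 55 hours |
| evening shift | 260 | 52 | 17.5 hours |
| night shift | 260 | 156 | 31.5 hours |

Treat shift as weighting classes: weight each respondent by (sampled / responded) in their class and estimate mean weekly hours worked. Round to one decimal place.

Class response rates: day shift 153/340 = 45%, evening shift 52/260 = 20%, night shift 156/260 = 60%.
Inverse-response-rate weighting restores each class to its sampled count, so class totals weight by n_sampled:
  day shift: 340 × 55 = 18,700
  evening shift: 260 × 17.5 = 4550
  night shift: 260 × 31.5 = 8190
Adjusted estimate = 31,440 / 860 = 36.5581 → 36.6.

36.6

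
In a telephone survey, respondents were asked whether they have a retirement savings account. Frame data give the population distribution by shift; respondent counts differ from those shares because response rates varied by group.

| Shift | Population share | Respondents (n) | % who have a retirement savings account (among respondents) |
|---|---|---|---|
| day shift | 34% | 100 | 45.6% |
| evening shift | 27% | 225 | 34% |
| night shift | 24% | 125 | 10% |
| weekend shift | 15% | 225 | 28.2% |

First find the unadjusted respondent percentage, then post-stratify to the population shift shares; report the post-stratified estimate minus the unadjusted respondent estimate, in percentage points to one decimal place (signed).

+2.0 percentage points

Unadjusted (pooled respondent) estimate weights by respondent counts:
  (100/675)×45.6 + (225/675)×34 + (125/675)×10 + (225/675)×28.2 = 29.3407%
Reweighting by population shift shares:
  0.34×45.6 + 0.27×34 + 0.24×10 + 0.15×28.2 = 31.314%
Difference = 31.314 − 29.3407 = 1.9733 pp.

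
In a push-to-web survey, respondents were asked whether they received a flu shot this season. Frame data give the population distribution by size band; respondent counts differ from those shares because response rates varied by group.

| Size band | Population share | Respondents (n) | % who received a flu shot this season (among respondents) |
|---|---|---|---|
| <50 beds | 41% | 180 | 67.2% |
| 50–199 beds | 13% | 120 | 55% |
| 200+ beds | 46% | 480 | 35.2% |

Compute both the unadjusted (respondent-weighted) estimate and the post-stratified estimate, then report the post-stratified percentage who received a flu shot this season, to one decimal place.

Without adjustment, the pooled respondent share is:
  (180/780)×67.2 + (120/780)×55 + (480/780)×35.2 = 45.6308%
Post-stratifying to population shares instead:
  0.41×67.2 + 0.13×55 + 0.46×35.2 = 50.894%

50.9%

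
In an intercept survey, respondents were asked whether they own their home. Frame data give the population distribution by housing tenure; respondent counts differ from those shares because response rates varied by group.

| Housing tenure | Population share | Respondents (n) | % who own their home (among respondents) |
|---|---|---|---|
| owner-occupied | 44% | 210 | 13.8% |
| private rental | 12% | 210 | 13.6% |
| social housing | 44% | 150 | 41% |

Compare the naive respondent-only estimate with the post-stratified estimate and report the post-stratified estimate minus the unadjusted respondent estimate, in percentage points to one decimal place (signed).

+4.9 percentage points

Unadjusted (pooled respondent) estimate weights by respondent counts:
  (210/570)×13.8 + (210/570)×13.6 + (150/570)×41 = 20.8842%
Post-stratifying to population shares instead:
  0.44×13.8 + 0.12×13.6 + 0.44×41 = 25.744%
Difference = 25.744 − 20.8842 = 4.8598 pp.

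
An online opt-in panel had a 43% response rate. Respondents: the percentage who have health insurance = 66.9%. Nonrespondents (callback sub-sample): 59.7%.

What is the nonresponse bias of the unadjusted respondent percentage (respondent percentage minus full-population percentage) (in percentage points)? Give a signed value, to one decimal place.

+4.1 percentage points

Nonresponse fraction = 1 − 0.43 = 0.57.
Bias = (nonresponse fraction) × (respondent percentage − nonrespondent percentage)
     = 0.57 × (66.9 − 59.7) = 0.57 × 7.2 = 4.104.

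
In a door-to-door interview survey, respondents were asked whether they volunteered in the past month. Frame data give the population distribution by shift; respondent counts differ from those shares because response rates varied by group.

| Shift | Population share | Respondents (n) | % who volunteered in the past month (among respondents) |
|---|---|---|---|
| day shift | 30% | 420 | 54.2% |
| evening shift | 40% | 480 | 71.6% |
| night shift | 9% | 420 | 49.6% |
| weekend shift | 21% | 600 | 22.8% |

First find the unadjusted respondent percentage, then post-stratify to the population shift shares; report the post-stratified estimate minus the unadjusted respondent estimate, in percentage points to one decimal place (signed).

Unadjusted (pooled respondent) estimate weights by respondent counts:
  (420/1920)×54.2 + (480/1920)×71.6 + (420/1920)×49.6 + (600/1920)×22.8 = 47.7313%
Post-stratifying to population shares instead:
  0.3×54.2 + 0.4×71.6 + 0.09×49.6 + 0.21×22.8 = 54.152%
Difference = 54.152 − 47.7313 = 6.4207 pp.

+6.4 percentage points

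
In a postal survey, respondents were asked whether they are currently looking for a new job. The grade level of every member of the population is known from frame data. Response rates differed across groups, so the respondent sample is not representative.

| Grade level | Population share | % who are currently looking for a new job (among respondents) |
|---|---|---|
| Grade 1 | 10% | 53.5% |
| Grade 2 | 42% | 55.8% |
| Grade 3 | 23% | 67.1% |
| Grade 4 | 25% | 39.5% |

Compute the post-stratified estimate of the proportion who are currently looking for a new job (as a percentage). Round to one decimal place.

Each cell contributes population-share × respondent value:
  Grade 1: 0.1 × 53.5 = 5.35
  Grade 2: 0.42 × 55.8 = 23.436
  Grade 3: 0.23 × 67.1 = 15.433
  Grade 4: 0.25 × 39.5 = 9.875
Post-stratified estimate = 54.094 → 54.1%.

54.1%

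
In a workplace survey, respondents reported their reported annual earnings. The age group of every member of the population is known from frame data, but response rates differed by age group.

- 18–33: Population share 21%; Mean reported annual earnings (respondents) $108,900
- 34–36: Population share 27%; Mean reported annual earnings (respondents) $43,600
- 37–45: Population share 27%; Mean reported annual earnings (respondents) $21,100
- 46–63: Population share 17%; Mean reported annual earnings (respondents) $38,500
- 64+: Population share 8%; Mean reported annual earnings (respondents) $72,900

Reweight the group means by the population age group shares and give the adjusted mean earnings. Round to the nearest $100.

$52,700

Post-stratification weights by population share, not respondent share:
  18–33: 0.21 × 108,900 = 22,869
  34–36: 0.27 × 43,600 = 11,772
  37–45: 0.27 × 21,100 = 5697
  46–63: 0.17 × 38,500 = 6545
  64+: 0.08 × 72,900 = 5832
Post-stratified estimate = 52,715 → $52,700.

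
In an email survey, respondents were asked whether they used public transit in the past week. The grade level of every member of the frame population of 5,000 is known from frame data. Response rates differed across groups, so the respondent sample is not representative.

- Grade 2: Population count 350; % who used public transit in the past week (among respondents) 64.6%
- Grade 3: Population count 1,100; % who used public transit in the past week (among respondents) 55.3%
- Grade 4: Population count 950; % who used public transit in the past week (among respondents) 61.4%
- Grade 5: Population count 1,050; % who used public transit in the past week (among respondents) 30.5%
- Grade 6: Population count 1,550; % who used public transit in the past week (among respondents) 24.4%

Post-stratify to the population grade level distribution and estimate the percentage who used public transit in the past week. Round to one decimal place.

42.3%

Weight each group's respondent value by its population share:
  Grade 2: (350/5,000) × 64.6 = 4.522
  Grade 3: (1,100/5,000) × 55.3 = 12.166
  Grade 4: (950/5,000) × 61.4 = 11.666
  Grade 5: (1,050/5,000) × 30.5 = 6.405
  Grade 6: (1,550/5,000) × 24.4 = 7.564
Post-stratified estimate = 42.323 → 42.3%.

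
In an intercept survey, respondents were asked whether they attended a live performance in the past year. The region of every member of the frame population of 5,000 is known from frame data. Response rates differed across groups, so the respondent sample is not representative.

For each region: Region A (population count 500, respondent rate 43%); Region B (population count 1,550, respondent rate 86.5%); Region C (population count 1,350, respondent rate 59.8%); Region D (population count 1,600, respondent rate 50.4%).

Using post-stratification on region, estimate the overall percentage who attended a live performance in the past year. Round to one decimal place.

63.4%

Weight each group's respondent value by its population share:
  Region A: (500/5,000) × 43 = 4.3
  Region B: (1,550/5,000) × 86.5 = 26.815
  Region C: (1,350/5,000) × 59.8 = 16.146
  Region D: (1,600/5,000) × 50.4 = 16.128
Post-stratified estimate = 63.389 → 63.4%.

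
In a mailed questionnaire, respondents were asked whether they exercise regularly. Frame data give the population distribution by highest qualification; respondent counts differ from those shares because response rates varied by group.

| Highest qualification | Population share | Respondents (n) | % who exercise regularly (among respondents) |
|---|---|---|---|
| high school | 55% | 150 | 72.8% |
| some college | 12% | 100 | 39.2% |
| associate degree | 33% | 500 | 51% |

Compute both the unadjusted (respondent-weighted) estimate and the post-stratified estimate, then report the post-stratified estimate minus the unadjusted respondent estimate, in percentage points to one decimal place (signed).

Without adjustment, the pooled respondent share is:
  (150/750)×72.8 + (100/750)×39.2 + (500/750)×51 = 53.7867%
Post-stratifying to population shares instead:
  0.55×72.8 + 0.12×39.2 + 0.33×51 = 61.574%
Difference = 61.574 − 53.7867 = 7.7873 pp.

+7.8 percentage points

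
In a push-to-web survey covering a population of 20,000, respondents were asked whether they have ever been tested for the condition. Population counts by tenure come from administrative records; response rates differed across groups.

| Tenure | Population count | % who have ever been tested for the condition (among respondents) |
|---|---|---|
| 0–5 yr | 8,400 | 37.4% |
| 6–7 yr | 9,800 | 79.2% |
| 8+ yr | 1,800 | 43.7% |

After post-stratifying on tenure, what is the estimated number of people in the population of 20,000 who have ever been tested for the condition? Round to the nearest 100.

11,700

Estimated count per cell = population count × respondent percentage:
  0–5 yr: 8,400 × 37.4% = 3141.6
  6–7 yr: 9,800 × 79.2% = 7761.6
  8+ yr: 1,800 × 43.7% = 786.6
Estimated total = 11689.8 → 11,700.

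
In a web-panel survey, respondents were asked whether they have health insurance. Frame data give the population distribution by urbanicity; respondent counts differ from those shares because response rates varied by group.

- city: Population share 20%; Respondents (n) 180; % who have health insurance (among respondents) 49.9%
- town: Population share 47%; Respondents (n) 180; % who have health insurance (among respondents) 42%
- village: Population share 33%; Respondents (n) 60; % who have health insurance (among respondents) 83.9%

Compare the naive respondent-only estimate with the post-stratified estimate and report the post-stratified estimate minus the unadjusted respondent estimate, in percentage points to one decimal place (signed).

Naive respondent-only estimate (weights = respondent counts):
  (180/420)×49.9 + (180/420)×42 + (60/420)×83.9 = 51.3714%
Reweighting by population urbanicity shares:
  0.2×49.9 + 0.47×42 + 0.33×83.9 = 57.407%
Difference = 57.407 − 51.3714 = 6.0356 pp.

+6.0 percentage points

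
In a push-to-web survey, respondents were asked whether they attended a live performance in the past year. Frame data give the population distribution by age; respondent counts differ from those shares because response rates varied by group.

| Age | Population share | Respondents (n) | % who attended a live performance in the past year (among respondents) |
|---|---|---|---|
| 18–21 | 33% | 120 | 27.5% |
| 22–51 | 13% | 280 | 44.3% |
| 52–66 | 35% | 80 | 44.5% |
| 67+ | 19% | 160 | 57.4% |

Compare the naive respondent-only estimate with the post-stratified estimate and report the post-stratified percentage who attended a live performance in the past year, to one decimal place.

41.3%

Unadjusted (pooled respondent) estimate weights by respondent counts:
  (120/640)×27.5 + (280/640)×44.3 + (80/640)×44.5 + (160/640)×57.4 = 44.45%
Post-stratifying to population shares instead:
  0.33×27.5 + 0.13×44.3 + 0.35×44.5 + 0.19×57.4 = 41.315%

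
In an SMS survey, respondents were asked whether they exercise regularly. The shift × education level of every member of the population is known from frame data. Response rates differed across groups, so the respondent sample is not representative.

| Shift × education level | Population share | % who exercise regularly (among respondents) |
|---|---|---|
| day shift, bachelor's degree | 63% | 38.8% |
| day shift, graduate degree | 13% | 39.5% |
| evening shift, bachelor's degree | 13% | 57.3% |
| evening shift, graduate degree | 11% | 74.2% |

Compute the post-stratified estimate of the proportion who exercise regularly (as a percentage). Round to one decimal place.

Reweight to the known shift × education level distribution:
  day shift, bachelor's degree: 0.63 × 38.8 = 24.444
  day shift, graduate degree: 0.13 × 39.5 = 5.135
  evening shift, bachelor's degree: 0.13 × 57.3 = 7.449
  evening shift, graduate degree: 0.11 × 74.2 = 8.162
Post-stratified estimate = 45.19 → 45.2%.

45.2%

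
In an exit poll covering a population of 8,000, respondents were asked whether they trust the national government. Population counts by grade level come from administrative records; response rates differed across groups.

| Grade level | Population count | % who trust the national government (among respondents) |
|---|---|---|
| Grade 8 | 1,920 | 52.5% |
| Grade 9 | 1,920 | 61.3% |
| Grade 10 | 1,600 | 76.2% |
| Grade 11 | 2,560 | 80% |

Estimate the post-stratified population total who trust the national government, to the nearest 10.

Each cell contributes its population count × the respondent rate:
  Grade 8: 1,920 × 52.5% = 1008
  Grade 9: 1,920 × 61.3% = 1176.96
  Grade 10: 1,600 × 76.2% = 1219.2
  Grade 11: 2,560 × 80% = 2048
Estimated total = 5452.16 → 5,450.

5,450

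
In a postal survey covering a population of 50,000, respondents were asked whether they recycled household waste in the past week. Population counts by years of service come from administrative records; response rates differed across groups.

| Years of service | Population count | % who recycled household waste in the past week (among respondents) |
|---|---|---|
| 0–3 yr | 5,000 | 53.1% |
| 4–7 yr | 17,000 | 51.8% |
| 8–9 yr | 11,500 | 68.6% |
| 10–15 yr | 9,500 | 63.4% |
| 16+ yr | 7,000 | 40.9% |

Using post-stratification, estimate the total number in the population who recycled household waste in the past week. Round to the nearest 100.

Each cell contributes its population count × the respondent rate:
  0–3 yr: 5,000 × 53.1% = 2655
  4–7 yr: 17,000 × 51.8% = 8806
  8–9 yr: 11,500 × 68.6% = 7889
  10–15 yr: 9,500 × 63.4% = 6023
  16+ yr: 7,000 × 40.9% = 2863
Estimated total = 28,236 → 28,200.

28,200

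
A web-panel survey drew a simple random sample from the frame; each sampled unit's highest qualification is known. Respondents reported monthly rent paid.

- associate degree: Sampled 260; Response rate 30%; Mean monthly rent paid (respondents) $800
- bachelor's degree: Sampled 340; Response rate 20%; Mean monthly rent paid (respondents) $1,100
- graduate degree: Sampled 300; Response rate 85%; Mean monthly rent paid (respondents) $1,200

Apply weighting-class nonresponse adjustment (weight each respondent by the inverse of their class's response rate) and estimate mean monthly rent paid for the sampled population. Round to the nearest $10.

Each respondent's weight = sampled/responded in their class; summing within a class gives n_sampled, so:
  associate degree: 260 × 800 = 208,000
  bachelor's degree: 340 × 1100 = 374,000
  graduate degree: 300 × 1200 = 360,000
Adjusted estimate = 942,000 / 900 = 1046.67 → $1,050.

$1,050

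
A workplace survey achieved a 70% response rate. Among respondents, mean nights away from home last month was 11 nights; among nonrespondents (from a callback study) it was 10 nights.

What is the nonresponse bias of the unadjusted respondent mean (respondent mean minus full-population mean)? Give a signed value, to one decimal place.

+0.3

Nonresponse fraction = 1 − 0.7 = 0.3.
Bias = (nonresponse fraction) × (respondent mean − nonrespondent mean)
     = 0.3 × (11 − 10) = 0.3 × 1 = 0.3.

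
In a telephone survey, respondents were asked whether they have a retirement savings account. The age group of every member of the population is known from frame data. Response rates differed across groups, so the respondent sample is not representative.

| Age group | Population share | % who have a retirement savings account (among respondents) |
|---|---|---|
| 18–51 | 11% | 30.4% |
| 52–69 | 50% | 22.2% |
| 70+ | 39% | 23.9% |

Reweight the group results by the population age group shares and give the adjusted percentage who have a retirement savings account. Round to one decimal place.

Reweight to the known age group distribution:
  18–51: 0.11 × 30.4 = 3.344
  52–69: 0.5 × 22.2 = 11.1
  70+: 0.39 × 23.9 = 9.321
Post-stratified estimate = 23.765 → 23.8%.

23.8%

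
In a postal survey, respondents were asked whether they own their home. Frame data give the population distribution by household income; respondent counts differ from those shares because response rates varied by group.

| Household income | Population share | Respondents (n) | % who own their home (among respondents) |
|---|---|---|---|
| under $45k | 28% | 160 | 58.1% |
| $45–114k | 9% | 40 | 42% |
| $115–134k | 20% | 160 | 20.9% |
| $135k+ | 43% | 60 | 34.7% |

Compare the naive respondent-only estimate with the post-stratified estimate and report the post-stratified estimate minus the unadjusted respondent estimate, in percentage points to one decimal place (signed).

+0.1 percentage points

Unadjusted (pooled respondent) estimate weights by respondent counts:
  (160/420)×58.1 + (40/420)×42 + (160/420)×20.9 + (60/420)×34.7 = 39.0524%
Post-stratified estimate weights by population shares:
  0.28×58.1 + 0.09×42 + 0.2×20.9 + 0.43×34.7 = 39.149%
Difference = 39.149 − 39.0524 = 0.0966 pp.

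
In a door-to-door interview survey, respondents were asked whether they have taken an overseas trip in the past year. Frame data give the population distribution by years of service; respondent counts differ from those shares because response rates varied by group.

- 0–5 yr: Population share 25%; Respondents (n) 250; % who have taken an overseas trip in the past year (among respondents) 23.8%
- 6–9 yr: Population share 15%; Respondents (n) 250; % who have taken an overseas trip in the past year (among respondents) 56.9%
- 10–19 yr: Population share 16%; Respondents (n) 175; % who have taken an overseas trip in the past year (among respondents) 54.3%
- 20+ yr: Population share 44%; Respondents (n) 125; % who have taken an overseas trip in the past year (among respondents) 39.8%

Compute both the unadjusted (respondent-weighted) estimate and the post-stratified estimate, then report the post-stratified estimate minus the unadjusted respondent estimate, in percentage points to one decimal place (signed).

-2.6 percentage points

Naive respondent-only estimate (weights = respondent counts):
  (250/800)×23.8 + (250/800)×56.9 + (175/800)×54.3 + (125/800)×39.8 = 43.3156%
Reweighting by population years of service shares:
  0.25×23.8 + 0.15×56.9 + 0.16×54.3 + 0.44×39.8 = 40.685%
Difference = 40.685 − 43.3156 = -2.6306 pp.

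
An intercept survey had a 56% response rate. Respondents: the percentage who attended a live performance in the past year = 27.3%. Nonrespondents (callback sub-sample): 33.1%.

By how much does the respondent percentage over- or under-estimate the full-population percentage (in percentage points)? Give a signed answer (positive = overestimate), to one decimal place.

Nonresponse fraction = 1 − 0.56 = 0.44.
Bias = (nonresponse fraction) × (respondent percentage − nonrespondent percentage)
     = 0.44 × (27.3 − 33.1) = 0.44 × -5.8 = -2.552.

-2.6 percentage points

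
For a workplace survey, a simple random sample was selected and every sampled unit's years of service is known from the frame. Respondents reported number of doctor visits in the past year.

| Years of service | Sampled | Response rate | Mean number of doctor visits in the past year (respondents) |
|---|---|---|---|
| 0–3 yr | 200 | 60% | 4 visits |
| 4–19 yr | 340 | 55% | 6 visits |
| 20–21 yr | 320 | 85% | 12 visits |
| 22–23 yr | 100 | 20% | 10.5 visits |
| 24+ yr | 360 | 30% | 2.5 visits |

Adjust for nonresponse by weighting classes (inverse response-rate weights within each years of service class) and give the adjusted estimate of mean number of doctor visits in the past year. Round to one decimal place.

Weighting each respondent by the inverse class response rate inflates each class back to its sampled size, so the class weight is n_sampled:
  0–3 yr: 200 × 4 = 800
  4–19 yr: 340 × 6 = 2040
  20–21 yr: 320 × 12 = 3840
  22–23 yr: 100 × 10.5 = 1050
  24+ yr: 360 × 2.5 = 900
Adjusted estimate = 8630 / 1,320 = 6.53788 → 6.5.

6.5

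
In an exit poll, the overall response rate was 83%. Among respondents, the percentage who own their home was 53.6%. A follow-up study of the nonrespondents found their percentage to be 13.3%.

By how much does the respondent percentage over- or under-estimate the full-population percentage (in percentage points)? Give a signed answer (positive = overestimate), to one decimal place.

+6.9 percentage points

Nonresponse fraction = 1 − 0.83 = 0.17.
Bias = (nonresponse fraction) × (respondent percentage − nonrespondent percentage)
     = 0.17 × (53.6 − 13.3) = 0.17 × 40.3 = 6.851.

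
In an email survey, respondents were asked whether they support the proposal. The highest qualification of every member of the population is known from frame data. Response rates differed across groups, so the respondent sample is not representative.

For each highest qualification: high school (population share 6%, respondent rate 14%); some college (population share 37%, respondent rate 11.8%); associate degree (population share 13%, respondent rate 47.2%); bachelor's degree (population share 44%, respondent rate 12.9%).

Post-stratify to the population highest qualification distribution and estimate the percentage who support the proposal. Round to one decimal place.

Weight each group's respondent value by its population share:
  high school: 0.06 × 14 = 0.84
  some college: 0.37 × 11.8 = 4.366
  associate degree: 0.13 × 47.2 = 6.136
  bachelor's degree: 0.44 × 12.9 = 5.676
Post-stratified estimate = 17.018 → 17.0%.

17.0%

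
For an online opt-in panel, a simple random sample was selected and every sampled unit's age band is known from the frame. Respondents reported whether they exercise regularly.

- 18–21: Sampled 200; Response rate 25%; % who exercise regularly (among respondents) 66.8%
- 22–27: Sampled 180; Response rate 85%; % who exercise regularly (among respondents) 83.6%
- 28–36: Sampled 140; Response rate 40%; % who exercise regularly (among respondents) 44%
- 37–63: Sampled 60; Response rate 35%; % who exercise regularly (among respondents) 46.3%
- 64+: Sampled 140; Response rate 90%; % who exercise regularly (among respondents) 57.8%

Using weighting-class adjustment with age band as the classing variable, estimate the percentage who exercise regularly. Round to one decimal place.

With weight = n_sampled/n_responded per class, the weighted class total is n_sampled:
  18–21: 200 × 66.8 = 13,360
  22–27: 180 × 83.6 = 15048
  28–36: 140 × 44 = 6160
  37–63: 60 × 46.3 = 2778
  64+: 140 × 57.8 = 8092
Adjusted estimate = 45,438 / 720 = 63.1083 → 63.1%.

63.1%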